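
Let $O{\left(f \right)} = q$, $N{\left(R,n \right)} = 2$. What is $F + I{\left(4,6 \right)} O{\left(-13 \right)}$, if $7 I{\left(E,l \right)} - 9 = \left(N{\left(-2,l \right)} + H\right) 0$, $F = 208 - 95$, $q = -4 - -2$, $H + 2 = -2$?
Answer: $\frac{773}{7} \approx 110.43$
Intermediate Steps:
$H = -4$ ($H = -2 - 2 = -4$)
$q = -2$ ($q = -4 + 2 = -2$)
$O{\left(f \right)} = -2$
$F = 113$
$I{\left(E,l \right)} = \frac{9}{7}$ ($I{\left(E,l \right)} = \frac{9}{7} + \frac{\left(2 - 4\right) 0}{7} = \frac{9}{7} + \frac{\left(-2\right) 0}{7} = \frac{9}{7} + \frac{1}{7} \cdot 0 = \frac{9}{7} + 0 = \frac{9}{7}$)
$F + I{\left(4,6 \right)} O{\left(-13 \right)} = 113 + \frac{9}{7} \left(-2\right) = 113 - \frac{18}{7} = \frac{773}{7}$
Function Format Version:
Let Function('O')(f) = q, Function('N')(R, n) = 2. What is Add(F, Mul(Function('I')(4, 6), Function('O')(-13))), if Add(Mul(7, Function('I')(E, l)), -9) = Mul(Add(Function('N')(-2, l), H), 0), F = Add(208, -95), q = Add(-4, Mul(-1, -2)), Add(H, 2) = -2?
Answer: Rational(773, 7) ≈ 110.43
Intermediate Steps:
H = -4 (H = Add(-2, -2) = -4)
q = -2 (q = Add(-4, 2) = -2)
Function('O')(f) = -2
F = 113
Function('I')(E, l) = Rational(9, 7) (Function('I')(E, l) = Add(Rational(9, 7), Mul(Rational(1, 7), Mul(Add(2, -4), 0))) = Add(Rational(9, 7), Mul(Rational(1, 7), Mul(-2, 0))) = Add(Rational(9, 7), Mul(Rational(1, 7), 0)) = Add(Rational(9, 7), 0) = Rational(9, 7))
Add(F, Mul(Function('I')(4, 6), Function('O')(-13))) = Add(113, Mul(Rational(9, 7), -2)) = Add(113, Rational(-18, 7)) = Rational(773, 7)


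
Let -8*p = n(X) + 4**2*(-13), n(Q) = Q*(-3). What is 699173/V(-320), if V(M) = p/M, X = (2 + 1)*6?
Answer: -894941440/131 ≈ -6.8316e+6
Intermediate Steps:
X = 18 (X = 3*6 = 18)
n(Q) = -3*Q
p = 131/4 (p = -(-3*18 + 4**2*(-13))/8 = -(-54 + 16*(-13))/8 = -(-54 - 208)/8 = -1/8*(-262) = 131/4 ≈ 32.750)
V(M) = 131/(4*M)
699173/V(-320) = 699173/(((131/4)/(-320))) = 699173/(((131/4)*(-1/320))) = 699173/(-131/1280) = 699173*(-1280/131) = -894941440/131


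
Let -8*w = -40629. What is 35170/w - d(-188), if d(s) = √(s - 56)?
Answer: 281360/40629 - 2*I*√61 ≈ 6.9251 - 15.62*I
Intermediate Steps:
w = 40629/8 (w = -⅛*(-40629) = 40629/8 ≈ 5078.6)
d(s) = √(-56 + s)
35170/w - d(-188) = 35170/(40629/8) - √(-56 - 188) = 35170*(8/40629) - √(-244) = 281360/40629 - 2*I*√61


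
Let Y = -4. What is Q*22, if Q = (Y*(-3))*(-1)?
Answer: -264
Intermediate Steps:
Q = -12 (Q = -4*(-3)*(-1) = 12*(-1) = -12)
Q*22 = -12*22 = -264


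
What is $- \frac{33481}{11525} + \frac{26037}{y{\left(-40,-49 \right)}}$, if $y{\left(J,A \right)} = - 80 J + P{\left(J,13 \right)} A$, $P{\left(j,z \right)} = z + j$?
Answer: $\frac{148641862}{52127575} \approx 2.8515$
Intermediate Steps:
$P{\left(j,z \right)} = j + z$
$y{\left(J,A \right)} = - 80 J + A \left(13 + J\right)$ ($y{\left(J,A \right)} = - 80 J + \left(J + 13\right) A = - 80 J + \left(13 + J\right) A = - 80 J + A \left(13 + J\right)$)
$- \frac{33481}{11525} + \frac{26037}{y{\left(-40,-49 \right)}} = - \frac{33481}{11525} + \frac{26037}{\left(-80\right) \left(-40\right) - 49 \left(13 - 40\right)} = \left(-33481\right) \frac{1}{11525} + \frac{26037}{3200 - -1323} = - \frac{33481}{11525} + \frac{26037}{3200 + 1323} = - \frac{33481}{11525} + \frac{26037}{4523} = \frac{148641862}{52127575}$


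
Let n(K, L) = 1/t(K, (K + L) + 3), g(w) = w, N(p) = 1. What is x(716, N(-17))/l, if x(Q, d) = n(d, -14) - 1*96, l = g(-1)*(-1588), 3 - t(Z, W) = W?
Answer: -1247/20644 ≈ -0.060405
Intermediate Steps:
t(Z, W) = 3 - W
n(K, L) = 1/(-K - L) (n(K, L) = 1/(3 - ((K + L) + 3)) = 1/(3 - (3 + K + L)) = 1/(3 + (-3 - K - L)) = 1/(-K - L))
l = 1588 (l = -1*(-1588) = 1588)
x(Q, d) = -96 - 1/(-14 + d) (x(Q, d) = -1/(d - 14) - 1*96 = -1/(-14 + d) - 96 = -96 - 1/(-14 + d))
x(716, N(-17))/l = ((1343 - 96*1)/(-14 + 1))/1588 = ((1343 - 96)/(-13))*(1/1588) = -1/13*1247*(1/1588) = -1247/13*1/1588 = -1247/20644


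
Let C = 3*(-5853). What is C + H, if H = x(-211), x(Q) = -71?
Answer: -17630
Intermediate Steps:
C = -17559
H = -71
C + H = -17559 - 71 = -17630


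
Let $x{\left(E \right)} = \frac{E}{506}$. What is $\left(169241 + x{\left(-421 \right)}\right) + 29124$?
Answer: $\frac{100372269}{506} \approx 1.9836 \cdot 10^{5}$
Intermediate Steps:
$x{\left(E \right)} = \frac{E}{506}$ ($x{\left(E \right)} = E \frac{1}{506} = \frac{E}{506}$)
$\left(169241 + x{\left(-421 \right)}\right) + 29124 = \left(169241 + \frac{1}{506} \left(-421\right)\right) + 29124 = \left(169241 - \frac{421}{506}\right) + 29124 = \frac{85635525}{506} + 29124 = \frac{100372269}{506}$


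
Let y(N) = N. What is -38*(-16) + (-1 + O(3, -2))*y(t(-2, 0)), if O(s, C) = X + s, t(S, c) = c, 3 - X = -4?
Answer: 608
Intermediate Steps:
X = 7 (X = 3 - 1*(-4) = 3 + 4 = 7)
O(s, C) = 7 + s
-38*(-16) + (-1 + O(3, -2))*y(t(-2, 0)) = -38*(-16) + (-1 + (7 + 3))*0 = 608 + (-1 + 10)*0 = 608 + 9*0 = 608 + 0 = 608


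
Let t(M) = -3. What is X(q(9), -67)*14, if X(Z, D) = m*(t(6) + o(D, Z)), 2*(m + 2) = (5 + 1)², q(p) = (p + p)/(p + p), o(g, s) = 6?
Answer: 672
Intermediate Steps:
q(p) = 1 (q(p) = (2*p)/((2*p)) = (2*p)*(1/(2*p)) = 1)
m = 16 (m = -2 + (5 + 1)²/2 = -2 + (½)*6² = -2 + (½)*36 = -2 + 18 = 16)
X(Z, D) = 48 (X(Z, D) = 16*(-3 + 6) = 16*3 = 48)
X(q(9), -67)*14 = 48*14 = 672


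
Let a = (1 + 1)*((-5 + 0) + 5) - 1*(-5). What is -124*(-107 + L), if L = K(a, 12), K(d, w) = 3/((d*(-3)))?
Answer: 66464/5 ≈ 13293.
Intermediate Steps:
a = 5 (a = 2*(-5 + 5) + 5 = 2*0 + 5 = 0 + 5 = 5)
K(d, w) = -1/d (K(d, w) = 3/((-3*d)) = 3*(-1/(3*d)) = -1/d)
L = -1/5 ≈ -0.20000
-124*(-107 + L) = -124*(-107 - 1/5) = -124*(-536/5) = 66464/5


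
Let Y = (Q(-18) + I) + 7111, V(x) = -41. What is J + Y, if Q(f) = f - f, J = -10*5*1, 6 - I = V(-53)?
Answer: 7108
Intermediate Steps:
I = 47 (I = 6 - 1*(-41) = 6 + 41 = 47)
J = -50 (J = -50*1 = -50)
Q(f) = 0
Y = 7158 (Y = (0 + 47) + 7111 = 47 + 7111 = 7158)
J + Y = -50 + 7158 = 7108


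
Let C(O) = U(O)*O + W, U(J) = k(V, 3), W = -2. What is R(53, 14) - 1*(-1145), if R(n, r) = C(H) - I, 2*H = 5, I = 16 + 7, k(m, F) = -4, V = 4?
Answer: 1110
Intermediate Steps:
U(J) = -4
I = 23
H = 5/2 (H = (1/2)*5 = 5/2 ≈ 2.5000)
C(O) = -2 - 4*O (C(O) = -4*O - 2 = -2 - 4*O)
R(n, r) = -35 (R(n, r) = (-2 - 4*5/2) - 1*23 = (-2 - 10) - 23 = -12 - 23 = -35)
R(53, 14) - 1*(-1145) = -35 - 1*(-1145) = -35 + 1145 = 1110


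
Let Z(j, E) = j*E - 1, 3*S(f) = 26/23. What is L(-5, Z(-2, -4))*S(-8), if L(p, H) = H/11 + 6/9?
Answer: 1118/2277 ≈ 0.49100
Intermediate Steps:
S(f) = 26/69 (S(f) = (26/23)/3 = (26*(1/23))/3 = (⅓)*(26/23) = 26/69)
Z(j, E) = -1 + E*j (Z(j, E) = E*j - 1 = -1 + E*j)
L(p, H) = ⅔ + H/11 (L(p, H) = H*(1/11) + 6*(⅑) = H/11 + ⅔ = ⅔ + H/11)
L(-5, Z(-2, -4))*S(-8) = (⅔ + (-1 - 4*(-2))/11)*(26/69) = (⅔ + (-1 + 8)/11)*(26/69) = (⅔ + (1/11)*7)*(26/69) = (⅔ + 7/11)*(26/69) = (43/33)*(26/69) = 1118/2277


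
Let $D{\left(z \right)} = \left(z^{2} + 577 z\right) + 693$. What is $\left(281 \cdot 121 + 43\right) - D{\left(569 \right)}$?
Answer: $-618723$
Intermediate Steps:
$D{\left(z \right)} = 693 + z^{2} + 577 z$
$\left(281 \cdot 121 + 43\right) - D{\left(569 \right)} = \left(281 \cdot 121 + 43\right) - \left(693 + 569^{2} + 577 \cdot 569\right) = \left(34001 + 43\right) - \left(693 + 323761 + 328313\right) = 34044 - 652767 = -618723$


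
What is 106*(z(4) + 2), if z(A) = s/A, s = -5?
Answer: 159/2 ≈ 79.500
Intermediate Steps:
z(A) = -5/A
106*(z(4) + 2) = 106*(-5/4 + 2) = 106*(3/4) = 159/2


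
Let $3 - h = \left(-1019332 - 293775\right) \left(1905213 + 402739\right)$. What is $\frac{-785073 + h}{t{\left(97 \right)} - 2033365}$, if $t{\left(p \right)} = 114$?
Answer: $- \frac{3030587141794}{2033251} \approx -1.4905 \cdot 10^{6}$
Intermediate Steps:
$h = 3030587926867$ ($h = 3 - \left(-1019332 - 293775\right) \left(1905213 + 402739\right) = 3 - \left(-1313107\right) 2307952 = 3 - -3030587926864 = 3 + 3030587926864 = 3030587926867$)
$\frac{-785073 + h}{t{\left(97 \right)} - 2033365} = \frac{-785073 + 3030587926867}{114 - 2033365} = \frac{3030587141794}{-2033251} = 3030587141794 \left(- \frac{1}{2033251}\right) = - \frac{3030587141794}{2033251}$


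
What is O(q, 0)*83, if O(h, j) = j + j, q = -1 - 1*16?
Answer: 0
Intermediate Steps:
q = -17 (q = -1 - 16 = -17)
O(h, j) = 2*j
O(q, 0)*83 = (2*0)*83 = 0*83 = 0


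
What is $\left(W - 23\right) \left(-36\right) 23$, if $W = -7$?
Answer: $24840$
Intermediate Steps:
$\left(W - 23\right) \left(-36\right) 23 = \left(-7 - 23\right) \left(-36\right) 23 = \left(-30\right) \left(-36\right) 23 = 1080 \cdot 23 = 24840$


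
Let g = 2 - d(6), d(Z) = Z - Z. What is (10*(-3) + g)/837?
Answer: -28/837 ≈ -0.033453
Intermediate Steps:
d(Z) = 0
g = 2 (g = 2 - 1*0 = 2 + 0 = 2)
(10*(-3) + g)/837 = (10*(-3) + 2)/837 = (-30 + 2)*(1/837) = -28*1/837 = -28/837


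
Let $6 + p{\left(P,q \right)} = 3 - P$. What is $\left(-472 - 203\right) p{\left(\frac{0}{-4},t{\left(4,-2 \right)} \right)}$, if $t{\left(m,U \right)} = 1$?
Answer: $2025$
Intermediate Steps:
$p{\left(P,q \right)} = -3 - P$ ($p{\left(P,q \right)} = -6 - \left(-3 + P\right) = -3 - P$)
$\left(-472 - 203\right) p{\left(\frac{0}{-4},t{\left(4,-2 \right)} \right)} = \left(-472 - 203\right) \left(-3 - \frac{0}{-4}\right) = - 675 \left(-3 - 0 \left(- \frac{1}{4}\right)\right) = - 675 \left(-3 - 0\right) = - 675 \left(-3 + 0\right) = \left(-675\right) \left(-3\right) = 2025$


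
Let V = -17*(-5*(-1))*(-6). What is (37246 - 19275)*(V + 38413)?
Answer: 699485233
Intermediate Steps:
V = 510 (V = -85*(-6) = -17*(-30) = 510)
(37246 - 19275)*(V + 38413) = (37246 - 19275)*(510 + 38413) = 17971*38923 = 699485233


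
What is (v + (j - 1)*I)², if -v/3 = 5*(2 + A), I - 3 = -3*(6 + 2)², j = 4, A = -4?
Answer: 288369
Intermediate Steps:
I = -189 (I = 3 - 3*(6 + 2)² = 3 - 3*8² = 3 - 3*64 = 3 - 192 = -189)
v = 30 (v = -15*(2 - 4) = -15*(-2) = -3*(-10) = 30)
(v + (j - 1)*I)² = (30 + (4 - 1)*(-189))² = (30 + 3*(-189))² = (30 - 567)² = (-537)² = 288369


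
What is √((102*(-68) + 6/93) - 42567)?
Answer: I*√47572321/31 ≈ 222.49*I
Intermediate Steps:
√((102*(-68) + 6/93) - 42567) = √((-6936 + 6*(1/93)) - 42567) = √((-6936 + 2/31) - 42567) = √(-215014/31 - 42567) = √(-1534591/31) = I*√47572321/31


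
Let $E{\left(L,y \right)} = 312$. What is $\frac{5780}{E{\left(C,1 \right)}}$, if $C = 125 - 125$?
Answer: $\frac{1445}{78} \approx 18.526$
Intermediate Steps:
$C = 0$
$\frac{5780}{E{\left(C,1 \right)}} = \frac{5780}{312} = 5780 \cdot \frac{1}{312} = \frac{1445}{78}$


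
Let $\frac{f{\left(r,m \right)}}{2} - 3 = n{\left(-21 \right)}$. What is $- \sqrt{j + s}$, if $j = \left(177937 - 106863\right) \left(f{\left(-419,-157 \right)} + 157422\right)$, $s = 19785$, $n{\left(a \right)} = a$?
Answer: $- \sqrt{11186072349} \approx -1.0576 \cdot 10^{5}$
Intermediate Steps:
$f{\left(r,m \right)} = -36$ ($f{\left(r,m \right)} = 6 + 2 \left(-21\right) = 6 - 42 = -36$)
$j = 11186052564$ ($j = \left(177937 - 106863\right) \left(-36 + 157422\right) = 71074 \cdot 157386 = 11186052564$)
$- \sqrt{j + s} = - \sqrt{11186052564 + 19785} = - \sqrt{11186072349}$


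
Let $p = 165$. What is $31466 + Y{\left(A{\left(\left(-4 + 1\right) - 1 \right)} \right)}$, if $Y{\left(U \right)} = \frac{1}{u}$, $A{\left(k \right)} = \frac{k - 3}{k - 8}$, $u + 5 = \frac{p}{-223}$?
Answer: $\frac{40276257}{1280} \approx 31466.0$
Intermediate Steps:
$u = - \frac{1280}{223}$ ($u = -5 + \frac{165}{-223} = -5 + 165 \left(- \frac{1}{223}\right) = -5 - \frac{165}{223} = - \frac{1280}{223} \approx -5.7399$)
$A{\left(k \right)} = \frac{-3 + k}{-8 + k}$
$Y{\left(U \right)} = - \frac{223}{1280}$ ($Y{\left(U \right)} = \frac{1}{- \frac{1280}{223}} = - \frac{223}{1280}$)
$31466 + Y{\left(A{\left(\left(-4 + 1\right) - 1 \right)} \right)} = 31466 - \frac{223}{1280} = \frac{40276257}{1280}$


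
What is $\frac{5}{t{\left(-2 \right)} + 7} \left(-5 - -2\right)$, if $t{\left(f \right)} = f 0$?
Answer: $- \frac{15}{7} \approx -2.1429$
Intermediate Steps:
$t{\left(f \right)} = 0$
$\frac{5}{t{\left(-2 \right)} + 7} \left(-5 - -2\right) = \frac{5}{0 + 7} \left(-5 - -2\right) = \frac{5}{7} \left(-5 + 2\right) = 5 \cdot \frac{1}{7} \left(-3\right) = \frac{5}{7} \left(-3\right) = - \frac{15}{7}$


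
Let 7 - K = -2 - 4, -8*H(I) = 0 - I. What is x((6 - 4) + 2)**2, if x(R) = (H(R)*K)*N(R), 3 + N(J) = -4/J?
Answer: 676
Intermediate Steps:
H(I) = I/8 (H(I) = -(0 - I)/8 = -(-1)*I/8 = I/8)
K = 13 (K = 7 - (-2 - 4) = 7 - 1*(-6) = 7 + 6 = 13)
N(J) = -3 - 4/J
x(R) = 13*R*(-3 - 4/R)/8 (x(R) = ((R/8)*13)*(-3 - 4/R) = (13*R/8)*(-3 - 4/R) = 13*R*(-3 - 4/R)/8)
x((6 - 4) + 2)**2 = (-13/2 - 39*((6 - 4) + 2)/8)**2 = (-13/2 - 39*(2 + 2)/8)**2 = (-13/2 - 39/8*4)**2 = (-13/2 - 39/2)**2 = (-26)**2 = 676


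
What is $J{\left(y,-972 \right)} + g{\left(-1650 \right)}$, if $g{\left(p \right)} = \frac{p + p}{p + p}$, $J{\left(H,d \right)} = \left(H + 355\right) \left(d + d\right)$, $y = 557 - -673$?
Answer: $-3081239$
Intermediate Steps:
$y = 1230$ ($y = 557 + 673 = 1230$)
$J{\left(H,d \right)} = 2 d \left(355 + H\right)$ ($J{\left(H,d \right)} = \left(355 + H\right) 2 d = 2 d \left(355 + H\right)$)
$g{\left(p \right)} = 1$ ($g{\left(p \right)} = \frac{2 p}{2 p} = 2 p \frac{1}{2 p} = 1$)
$J{\left(y,-972 \right)} + g{\left(-1650 \right)} = 2 \left(-972\right) \left(355 + 1230\right) + 1 = 2 \left(-972\right) 1585 + 1 = -3081240 + 1 = -3081239$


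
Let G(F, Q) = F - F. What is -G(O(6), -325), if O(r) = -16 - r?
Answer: 0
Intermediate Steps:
G(F, Q) = 0
-G(O(6), -325) = -1*0 = 0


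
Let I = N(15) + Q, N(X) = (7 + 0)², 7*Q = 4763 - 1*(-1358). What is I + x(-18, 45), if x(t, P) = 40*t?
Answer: 1424/7 ≈ 203.43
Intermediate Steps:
Q = 6121/7 (Q = (4763 - 1*(-1358))/7 = (4763 + 1358)/7 = (⅐)*6121 = 6121/7 ≈ 874.43)
N(X) = 49 (N(X) = 7² = 49)
I = 6464/7 (I = 49 + 6121/7 = 6464/7 ≈ 923.43)
I + x(-18, 45) = 6464/7 + 40*(-18) = 6464/7 - 720 = 1424/7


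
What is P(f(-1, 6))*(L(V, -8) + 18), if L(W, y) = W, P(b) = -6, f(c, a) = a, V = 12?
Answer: -180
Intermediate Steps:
P(f(-1, 6))*(L(V, -8) + 18) = -6*(12 + 18) = -6*30 = -180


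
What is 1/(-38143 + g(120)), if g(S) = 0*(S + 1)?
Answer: -1/38143 ≈ -2.6217e-5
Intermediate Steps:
g(S) = 0 (g(S) = 0*(1 + S) = 0)
1/(-38143 + g(120)) = 1/(-38143 + 0) = 1/(-38143) = -1/38143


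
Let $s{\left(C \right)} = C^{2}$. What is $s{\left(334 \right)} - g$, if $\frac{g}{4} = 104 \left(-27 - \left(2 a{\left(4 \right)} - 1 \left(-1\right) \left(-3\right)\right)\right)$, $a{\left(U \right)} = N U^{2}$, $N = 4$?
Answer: $174788$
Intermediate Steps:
$a{\left(U \right)} = 4 U^{2}$
$g = -63232$ ($g = 4 \cdot 104 \left(-27 + \left(- 2 \cdot 4 \cdot 4^{2} + 1 \left(-1\right) \left(-3\right)\right)\right) = 4 \cdot 104 \left(-27 - \left(-3 + 2 \cdot 4 \cdot 16\right)\right) = 4 \cdot 104 \left(-27 + \left(\left(-2\right) 64 + 3\right)\right) = 4 \cdot 104 \left(-27 + \left(-128 + 3\right)\right) = 4 \cdot 104 \left(-27 - 125\right) = 4 \cdot 104 \left(-152\right) = 4 \left(-15808\right) = -63232$)
$s{\left(334 \right)} - g = 334^{2} - -63232 = 111556 + 63232 = 174788$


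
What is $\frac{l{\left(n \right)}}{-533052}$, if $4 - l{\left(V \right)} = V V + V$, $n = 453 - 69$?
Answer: $\frac{2843}{10251} \approx 0.27734$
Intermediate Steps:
$n = 384$ ($n = 453 - 69 = 384$)
$l{\left(V \right)} = 4 - V - V^{2}$ ($l{\left(V \right)} = 4 - \left(V V + V\right) = 4 - \left(V^{2} + V\right) = 4 - \left(V + V^{2}\right) = 4 - V - V^{2}$)
$\frac{l{\left(n \right)}}{-533052} = \frac{4 - 384 - 384^{2}}{-533052} = \left(4 - 384 - 147456\right) \left(- \frac{1}{533052}\right) = \left(-147836\right) \left(- \frac{1}{533052}\right) = \frac{2843}{10251}$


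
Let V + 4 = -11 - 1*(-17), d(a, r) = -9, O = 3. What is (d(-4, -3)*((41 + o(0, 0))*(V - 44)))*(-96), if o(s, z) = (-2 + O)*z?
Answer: -1487808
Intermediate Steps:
V = 2 (V = -4 + (-11 - 1*(-17)) = -4 + (-11 + 17) = -4 + 6 = 2)
o(s, z) = z (o(s, z) = (-2 + 3)*z = 1*z = z)
(d(-4, -3)*((41 + o(0, 0))*(V - 44)))*(-96) = -9*(41 + 0)*(2 - 44)*(-96) = -369*(-42)*(-96) = -9*(-1722)*(-96) = 15498*(-96) = -1487808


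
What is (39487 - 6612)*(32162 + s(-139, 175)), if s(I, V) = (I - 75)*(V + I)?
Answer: 804056750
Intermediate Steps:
s(I, V) = (-75 + I)*(I + V)
(39487 - 6612)*(32162 + s(-139, 175)) = (39487 - 6612)*(32162 + ((-139)² - 75*(-139) - 75*175 - 139*175)) = 32875*(32162 + (19321 + 10425 - 13125 - 24325)) = 32875*(32162 - 7704) = 32875*24458 = 804056750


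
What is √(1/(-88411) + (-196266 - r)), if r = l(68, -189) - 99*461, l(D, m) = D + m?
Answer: I*√1176430889728437/88411 ≈ 387.95*I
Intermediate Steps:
r = -45760 (r = (68 - 189) - 99*461 = -121 - 45639 = -45760)
√(1/(-88411) + (-196266 - r)) = √(1/(-88411) + (-196266 - 1*(-45760))) = √(-1/88411 + (-196266 + 45760)) = √(-1/88411 - 150506) = √(-13306385967/88411) = I*√1176430889728437/88411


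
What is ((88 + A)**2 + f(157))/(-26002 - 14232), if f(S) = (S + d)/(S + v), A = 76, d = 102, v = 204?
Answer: -9709715/14524474 ≈ -0.66851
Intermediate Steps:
f(S) = (102 + S)/(204 + S) (f(S) = (S + 102)/(S + 204) = (102 + S)/(204 + S))
((88 + A)**2 + f(157))/(-26002 - 14232) = ((88 + 76)**2 + (102 + 157)/(204 + 157))/(-26002 - 14232) = (164**2 + 259/361)/(-40234) = (26896 + (1/361)*259)*(-1/40234) = (26896 + 259/361)*(-1/40234) = (9709715/361)*(-1/40234) = -9709715/14524474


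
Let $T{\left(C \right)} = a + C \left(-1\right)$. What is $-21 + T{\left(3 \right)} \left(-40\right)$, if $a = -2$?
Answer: $179$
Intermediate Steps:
$T{\left(C \right)} = -2 - C$ ($T{\left(C \right)} = -2 + C \left(-1\right) = -2 - C$)
$-21 + T{\left(3 \right)} \left(-40\right) = -21 + \left(-2 - 3\right) \left(-40\right) = -21 - -200 = -21 + 200 = 179$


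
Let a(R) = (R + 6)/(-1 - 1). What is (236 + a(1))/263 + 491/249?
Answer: 374051/130974 ≈ 2.8559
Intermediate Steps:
a(R) = -3 - R/2 (a(R) = (6 + R)/(-2) = (6 + R)*(-½) = -3 - R/2)
(236 + a(1))/263 + 491/249 = (236 + (-3 - ½*1))/263 + 491/249 = (236 + (-3 - ½))*(1/263) + 491*(1/249) = (236 - 7/2)*(1/263) + 491/249 = (465/2)*(1/263) + 491/249 = 465/526 + 491/249 = 374051/130974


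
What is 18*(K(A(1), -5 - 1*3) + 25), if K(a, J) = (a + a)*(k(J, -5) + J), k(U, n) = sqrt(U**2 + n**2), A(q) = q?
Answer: 162 + 36*sqrt(89) ≈ 501.62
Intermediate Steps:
K(a, J) = 2*a*(J + sqrt(25 + J**2)) (K(a, J) = (a + a)*(sqrt(J**2 + (-5)**2) + J) = (2*a)*(sqrt(J**2 + 25) + J) = (2*a)*(sqrt(25 + J**2) + J) = (2*a)*(J + sqrt(25 + J**2)) = 2*a*(J + sqrt(25 + J**2)))
18*(K(A(1), -5 - 1*3) + 25) = 18*(2*1*((-5 - 1*3) + sqrt(25 + (-5 - 1*3)**2)) + 25) = 18*(2*1*((-5 - 3) + sqrt(25 + (-5 - 3)**2)) + 25) = 18*(2*1*(-8 + sqrt(25 + (-8)**2)) + 25) = 18*(2*1*(-8 + sqrt(25 + 64)) + 25) = 18*(2*1*(-8 + sqrt(89)) + 25) = 18*((-16 + 2*sqrt(89)) + 25) = 18*(9 + 2*sqrt(89)) = 162 + 36*sqrt(89)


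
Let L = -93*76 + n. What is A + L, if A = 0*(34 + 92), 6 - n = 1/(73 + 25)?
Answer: -692077/98 ≈ -7062.0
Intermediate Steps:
n = 587/98 (n = 6 - 1/(73 + 25) = 6 - 1/98 = 587/98 ≈ 5.9898)
L = -692077/98 (L = -93*76 + 587/98 = -7068 + 587/98 = -692077/98 ≈ -7062.0)
A = 0 (A = 0*126 = 0)
A + L = 0 - 692077/98 = -692077/98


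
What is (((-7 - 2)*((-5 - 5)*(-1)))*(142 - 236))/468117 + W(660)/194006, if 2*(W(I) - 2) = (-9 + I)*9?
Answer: 669683499/20181668156 ≈ 0.033183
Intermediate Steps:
W(I) = -77/2 + 9*I/2 (W(I) = 2 + ((-9 + I)*9)/2 = 2 + (-81 + 9*I)/2 = 2 + (-81/2 + 9*I/2) = -77/2 + 9*I/2)
(((-7 - 2)*((-5 - 5)*(-1)))*(142 - 236))/468117 + W(660)/194006 = (((-7 - 2)*((-5 - 5)*(-1)))*(142 - 236))/468117 + (-77/2 + (9/2)*660)/194006 = (-(-90)*(-1)*(-94))*(1/468117) + (-77/2 + 2970)*(1/194006) = (-9*10*(-94))*(1/468117) + (5863/2)*(1/194006) = -90*(-94)*(1/468117) + 5863/388012 = 8460*(1/468117) + 5863/388012 = 940/52013 + 5863/388012 = 669683499/20181668156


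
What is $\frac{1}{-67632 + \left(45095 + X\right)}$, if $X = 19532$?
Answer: $- \frac{1}{3005} \approx -0.00033278$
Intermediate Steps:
$\frac{1}{-67632 + \left(45095 + X\right)} = \frac{1}{-67632 + \left(45095 + 19532\right)} = \frac{1}{-67632 + 64627} = \frac{1}{-3005} = - \frac{1}{3005}$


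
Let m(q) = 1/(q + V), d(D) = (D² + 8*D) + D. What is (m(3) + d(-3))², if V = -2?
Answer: 289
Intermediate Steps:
d(D) = D² + 9*D
m(q) = 1/(-2 + q) (m(q) = 1/(q - 2) = 1/(-2 + q))
(m(3) + d(-3))² = (1/(-2 + 3) - 3*(9 - 3))² = (1/1 - 3*6)² = (1 - 18)² = (-17)² = 289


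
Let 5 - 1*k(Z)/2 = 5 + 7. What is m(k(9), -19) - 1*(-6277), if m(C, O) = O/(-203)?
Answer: 1274250/203 ≈ 6277.1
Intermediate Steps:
k(Z) = -14 (k(Z) = 10 - 2*(5 + 7) = 10 - 2*12 = 10 - 24 = -14)
m(C, O) = -O/203 (m(C, O) = O*(-1/203) = -O/203)
m(k(9), -19) - 1*(-6277) = -1/203*(-19) - 1*(-6277) = 19/203 + 6277 = 1274250/203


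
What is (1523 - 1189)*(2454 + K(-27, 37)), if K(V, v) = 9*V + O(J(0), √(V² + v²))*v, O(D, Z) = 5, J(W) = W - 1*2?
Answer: 800264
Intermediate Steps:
J(W) = -2 + W (J(W) = W - 2 = -2 + W)
K(V, v) = 5*v + 9*V (K(V, v) = 9*V + 5*v = 5*v + 9*V)
(1523 - 1189)*(2454 + K(-27, 37)) = (1523 - 1189)*(2454 + (5*37 + 9*(-27))) = 334*(2454 + (185 - 243)) = 334*(2454 - 58) = 334*2396 = 800264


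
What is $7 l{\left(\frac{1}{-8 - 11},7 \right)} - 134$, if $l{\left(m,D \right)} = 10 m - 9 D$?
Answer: $- \frac{10995}{19} \approx -578.68$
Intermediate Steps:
$l{\left(m,D \right)} = - 9 D + 10 m$
$7 l{\left(\frac{1}{-8 - 11},7 \right)} - 134 = 7 \left(\left(-9\right) 7 + \frac{10}{-8 - 11}\right) - 134 = 7 \left(-63 + \frac{10}{-19}\right) - 134 = 7 \left(-63 + 10 \left(- \frac{1}{19}\right)\right) - 134 = 7 \left(-63 - \frac{10}{19}\right) - 134 = 7 \left(- \frac{1207}{19}\right) - 134 = - \frac{8449}{19} - 134 = - \frac{10995}{19}$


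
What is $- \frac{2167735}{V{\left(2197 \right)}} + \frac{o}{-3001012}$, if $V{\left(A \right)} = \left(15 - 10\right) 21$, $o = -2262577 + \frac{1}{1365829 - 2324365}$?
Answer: $- \frac{59385058801734551}{2876578038432} \approx -20644.0$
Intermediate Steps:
$o = - \frac{2168761507273}{958536}$ ($o = -2262577 + \frac{1}{-958536} = -2262577 - \frac{1}{958536} = - \frac{2168761507273}{958536} \approx -2.2626 \cdot 10^{6}$)
$V{\left(A \right)} = 105$ ($V{\left(A \right)} = 5 \cdot 21 = 105$)
$- \frac{2167735}{V{\left(2197 \right)}} + \frac{o}{-3001012} = - \frac{2167735}{105} - \frac{2168761507273}{958536 \left(-3001012\right)} = \left(-2167735\right) \frac{1}{105} - - \frac{2168761507273}{2876578038432} = - \frac{433547}{21} + \frac{2168761507273}{2876578038432} = - \frac{59385058801734551}{2876578038432}$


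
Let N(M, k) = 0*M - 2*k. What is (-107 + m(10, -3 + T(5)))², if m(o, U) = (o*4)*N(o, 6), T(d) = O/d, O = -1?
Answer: 344569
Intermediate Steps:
T(d) = -1/d
N(M, k) = -2*k (N(M, k) = 0 - 2*k = -2*k)
m(o, U) = -48*o (m(o, U) = (o*4)*(-2*6) = (4*o)*(-12) = -48*o)
(-107 + m(10, -3 + T(5)))² = (-107 - 48*10)² = (-107 - 480)² = (-587)² = 344569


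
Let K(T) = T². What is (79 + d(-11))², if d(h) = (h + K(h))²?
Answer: 148328041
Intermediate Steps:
d(h) = (h + h²)²
(79 + d(-11))² = (79 + (-11)²*(1 - 11)²)² = (79 + 121*(-10)²)² = (79 + 121*100)² = (79 + 12100)² = 12179² = 148328041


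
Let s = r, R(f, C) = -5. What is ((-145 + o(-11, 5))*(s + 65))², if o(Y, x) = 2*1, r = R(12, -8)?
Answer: 73616400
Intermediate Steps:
r = -5
s = -5
o(Y, x) = 2
((-145 + o(-11, 5))*(s + 65))² = ((-145 + 2)*(-5 + 65))² = (-143*60)² = (-8580)² = 73616400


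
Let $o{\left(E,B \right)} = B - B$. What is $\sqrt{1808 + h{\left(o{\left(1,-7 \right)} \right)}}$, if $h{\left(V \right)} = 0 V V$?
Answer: $4 \sqrt{113} \approx 42.521$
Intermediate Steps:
$o{\left(E,B \right)} = 0$
$h{\left(V \right)} = 0$ ($h{\left(V \right)} = 0 V = 0$)
$\sqrt{1808 + h{\left(o{\left(1,-7 \right)} \right)}} = \sqrt{1808 + 0} = \sqrt{1808} = 4 \sqrt{113}$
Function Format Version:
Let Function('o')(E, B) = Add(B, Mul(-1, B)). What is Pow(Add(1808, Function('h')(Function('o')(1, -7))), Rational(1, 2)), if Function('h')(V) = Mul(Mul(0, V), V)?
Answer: Mul(4, Pow(113, Rational(1, 2))) ≈ 42.521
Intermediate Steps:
Function('o')(E, B) = 0
Function('h')(V) = 0 (Function('h')(V) = Mul(0, V) = 0)
Pow(Add(1808, Function('h')(Function('o')(1, -7))), Rational(1, 2)) = Pow(Add(1808, 0), Rational(1, 2)) = Pow(1808, Rational(1, 2)) = Mul(4, Pow(113, Rational(1, 2)))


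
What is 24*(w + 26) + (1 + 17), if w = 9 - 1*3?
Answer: 786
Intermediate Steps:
w = 6 (w = 9 - 3 = 6)
24*(w + 26) + (1 + 17) = 24*(6 + 26) + (1 + 17) = 24*32 + 18 = 768 + 18 = 786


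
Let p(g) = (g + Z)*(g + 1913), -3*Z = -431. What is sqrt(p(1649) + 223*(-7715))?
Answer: sqrt(41985303)/3 ≈ 2159.9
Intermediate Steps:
Z = 431/3 (Z = -1/3*(-431) = 431/3 ≈ 143.67)
p(g) = (1913 + g)*(431/3 + g) (p(g) = (g + 431/3)*(g + 1913) = (431/3 + g)*(1913 + g) = (1913 + g)*(431/3 + g))
sqrt(p(1649) + 223*(-7715)) = sqrt((824503/3 + 1649**2 + (6170/3)*1649) + 223*(-7715)) = sqrt((824503/3 + 2719201 + 10174330/3) - 1720445) = sqrt(19156436/3 - 1720445) = sqrt(13995101/3) = sqrt(41985303)/3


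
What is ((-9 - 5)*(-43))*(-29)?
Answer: -17458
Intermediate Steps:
((-9 - 5)*(-43))*(-29) = -14*(-43)*(-29) = 602*(-29) = -17458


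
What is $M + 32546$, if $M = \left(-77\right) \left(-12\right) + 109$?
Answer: $33579$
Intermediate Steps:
$M = 1033$ ($M = 924 + 109 = 1033$)
$M + 32546 = 1033 + 32546 = 33579$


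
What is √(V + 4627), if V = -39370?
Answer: I*√34743 ≈ 186.39*I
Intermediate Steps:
√(V + 4627) = √(-39370 + 4627) = √(-34743) = I*√34743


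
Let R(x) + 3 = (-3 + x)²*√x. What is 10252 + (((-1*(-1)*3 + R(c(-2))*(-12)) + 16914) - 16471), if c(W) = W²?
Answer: 10710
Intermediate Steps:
R(x) = -3 + √x*(-3 + x)² (R(x) = -3 + (-3 + x)²*√x = -3 + √x*(-3 + x)²)
10252 + (((-1*(-1)*3 + R(c(-2))*(-12)) + 16914) - 16471) = 10252 + (((-1*(-1)*3 + (-3 + √((-2)²)*(-3 + (-2)²)²)*(-12)) + 16914) - 16471) = 10252 + (((1*3 + (-3 + √4*(-3 + 4)²)*(-12)) + 16914) - 16471) = 10252 + (((3 + (-3 + 2*1²)*(-12)) + 16914) - 16471) = 10252 + (((3 + (-3 + 2*1)*(-12)) + 16914) - 16471) = 10252 + (((3 + (-3 + 2)*(-12)) + 16914) - 16471) = 10252 + (((3 - 1*(-12)) + 16914) - 16471) = 10252 + (((3 + 12) + 16914) - 16471) = 10252 + ((15 + 16914) - 16471) = 10252 + (16929 - 16471) = 10252 + 458 = 10710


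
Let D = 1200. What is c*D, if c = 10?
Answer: 12000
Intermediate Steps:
c*D = 10*1200 = 12000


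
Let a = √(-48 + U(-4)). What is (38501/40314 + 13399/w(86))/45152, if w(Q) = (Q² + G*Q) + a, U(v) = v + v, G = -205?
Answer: (-73074026*I + 38501*√14)/(1820257728*(√14 + 5117*I)) ≈ -7.8454e-6 - 2.1203e-8*I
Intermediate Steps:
U(v) = 2*v
a = 2*I*√14 (a = √(-48 + 2*(-4)) = √(-48 - 8) = √(-56) = 2*I*√14 ≈ 7.4833*I)
w(Q) = Q² - 205*Q + 2*I*√14 (w(Q) = (Q² - 205*Q) + 2*I*√14 = Q² - 205*Q + 2*I*√14)
(38501/40314 + 13399/w(86))/45152 = (38501/40314 + 13399/(86² - 205*86 + 2*I*√14))/45152 = (38501*(1/40314) + 13399/(7396 - 17630 + 2*I*√14))*(1/45152) = (38501/40314 + 13399/(-10234 + 2*I*√14))*(1/45152) = 38501/1820257728 + 13399/(45152*(-10234 + 2*I*√14))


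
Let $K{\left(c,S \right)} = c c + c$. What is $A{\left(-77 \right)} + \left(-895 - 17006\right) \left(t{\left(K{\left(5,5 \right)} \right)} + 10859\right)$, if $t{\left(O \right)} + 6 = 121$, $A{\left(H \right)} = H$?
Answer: $-196445651$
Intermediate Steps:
$K{\left(c,S \right)} = c + c^{2}$ ($K{\left(c,S \right)} = c^{2} + c = c + c^{2}$)
$t{\left(O \right)} = 115$ ($t{\left(O \right)} = -6 + 121 = 115$)
$A{\left(-77 \right)} + \left(-895 - 17006\right) \left(t{\left(K{\left(5,5 \right)} \right)} + 10859\right) = -77 + \left(-895 - 17006\right) \left(115 + 10859\right) = -77 - 196445574 = -196445651$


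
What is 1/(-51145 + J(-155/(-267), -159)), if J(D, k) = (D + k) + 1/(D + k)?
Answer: -11293566/579398625163 ≈ -1.9492e-5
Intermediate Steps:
J(D, k) = D + k + 1/(D + k)
1/(-51145 + J(-155/(-267), -159)) = 1/(-51145 + (1 + (-155/(-267))² + (-159)² + 2*(-155/(-267))*(-159))/(-155/(-267) - 159)) = 1/(-51145 + (1 + (-155*(-1/267))² + 25281 + 2*(-155*(-1/267))*(-159))/(-155*(-1/267) - 159)) = 1/(-51145 + (1 + (155/267)² + 25281 + 2*(155/267)*(-159))/(155/267 - 159)) = 1/(-51145 + (1 + 24025/71289 + 25281 - 16430/89)/(-42298/267)) = 1/(-51145 - 267/42298*1789192093/71289) = 1/(-51145 - 1789192093/11293566) = 1/(-579398625163/11293566) = -11293566/579398625163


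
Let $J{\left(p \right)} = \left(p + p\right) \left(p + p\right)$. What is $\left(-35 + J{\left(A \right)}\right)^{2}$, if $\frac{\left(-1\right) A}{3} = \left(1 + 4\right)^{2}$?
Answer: $504676225$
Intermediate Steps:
$A = -75$ ($A = - 3 \left(1 + 4\right)^{2} = - 3 \cdot 5^{2} = \left(-3\right) 25 = -75$)
$J{\left(p \right)} = 4 p^{2}$ ($J{\left(p \right)} = 2 p 2 p = 4 p^{2}$)
$\left(-35 + J{\left(A \right)}\right)^{2} = \left(-35 + 4 \left(-75\right)^{2}\right)^{2} = \left(-35 + 4 \cdot 5625\right)^{2} = \left(-35 + 22500\right)^{2} = 22465^{2} = 504676225$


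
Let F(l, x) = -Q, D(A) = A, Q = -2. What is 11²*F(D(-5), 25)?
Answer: 242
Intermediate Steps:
F(l, x) = 2 (F(l, x) = -1*(-2) = 2)
11²*F(D(-5), 25) = 11²*2 = 121*2 = 242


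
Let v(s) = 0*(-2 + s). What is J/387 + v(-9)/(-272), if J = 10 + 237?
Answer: 247/387 ≈ 0.63824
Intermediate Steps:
v(s) = 0
J = 247
J/387 + v(-9)/(-272) = 247/387 + 0/(-272) = 247*(1/387) + 0*(-1/272) = 247/387 + 0 = 247/387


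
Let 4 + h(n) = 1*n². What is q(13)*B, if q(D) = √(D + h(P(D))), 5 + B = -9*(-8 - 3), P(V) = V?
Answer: 94*√178 ≈ 1254.1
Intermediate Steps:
h(n) = -4 + n² (h(n) = -4 + 1*n² = -4 + n²)
B = 94 (B = -5 - 9*(-8 - 3) = -5 - 9*(-11) = -5 + 99 = 94)
q(D) = √(-4 + D + D²) (q(D) = √(D + (-4 + D²)) = √(-4 + D + D²))
q(13)*B = √(-4 + 13 + 13²)*94 = √(-4 + 13 + 169)*94 = √178*94 = 94*√178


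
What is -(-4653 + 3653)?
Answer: 1000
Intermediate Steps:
-(-4653 + 3653) = -1*(-1000) = 1000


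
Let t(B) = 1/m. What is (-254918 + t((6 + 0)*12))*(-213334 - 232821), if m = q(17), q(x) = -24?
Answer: 2729591013115/24 ≈ 1.1373e+11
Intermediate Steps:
m = -24
t(B) = -1/24 (t(B) = 1/(-24) = -1/24)
(-254918 + t((6 + 0)*12))*(-213334 - 232821) = (-254918 - 1/24)*(-213334 - 232821) = -6118033/24*(-446155) = 2729591013115/24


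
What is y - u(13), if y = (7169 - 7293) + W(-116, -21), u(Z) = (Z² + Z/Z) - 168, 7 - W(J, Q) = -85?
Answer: -34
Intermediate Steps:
W(J, Q) = 92 (W(J, Q) = 7 - 1*(-85) = 7 + 85 = 92)
u(Z) = -167 + Z² (u(Z) = (Z² + 1) - 168 = (1 + Z²) - 168 = -167 + Z²)
y = -32 (y = (7169 - 7293) + 92 = -124 + 92 = -32)
y - u(13) = -32 - (-167 + 13²) = -32 - (-167 + 169) = -32 - 1*2 = -32 - 2 = -34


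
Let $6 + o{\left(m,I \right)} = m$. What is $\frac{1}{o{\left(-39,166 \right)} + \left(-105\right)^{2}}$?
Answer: $\frac{1}{10980} \approx 9.1075 \cdot 10^{-5}$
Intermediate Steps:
$o{\left(m,I \right)} = -6 + m$
$\frac{1}{o{\left(-39,166 \right)} + \left(-105\right)^{2}} = \frac{1}{\left(-6 - 39\right) + \left(-105\right)^{2}} = \frac{1}{-45 + 11025} = \frac{1}{10980}$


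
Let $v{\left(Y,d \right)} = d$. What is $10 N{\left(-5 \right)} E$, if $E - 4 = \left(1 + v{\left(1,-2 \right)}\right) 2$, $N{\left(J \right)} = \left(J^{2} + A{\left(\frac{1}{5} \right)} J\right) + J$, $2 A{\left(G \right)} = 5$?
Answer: $150$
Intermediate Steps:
$A{\left(G \right)} = \frac{5}{2}$ ($A{\left(G \right)} = \frac{1}{2} \cdot 5 = \frac{5}{2}$)
$N{\left(J \right)} = J^{2} + \frac{7 J}{2}$ ($N{\left(J \right)} = \left(J^{2} + \frac{5 J}{2}\right) + J = J^{2} + \frac{7 J}{2}$)
$E = 2$ ($E = 4 + \left(1 - 2\right) 2 = 4 - 2 = 2$)
$10 N{\left(-5 \right)} E = 10 \cdot \frac{1}{2} \left(-5\right) \left(7 + 2 \left(-5\right)\right) 2 = 10 \cdot \frac{1}{2} \left(-5\right) \left(7 - 10\right) 2 = 10 \cdot \frac{1}{2} \left(-5\right) \left(-3\right) 2 = 10 \cdot \frac{15}{2} \cdot 2 = 75 \cdot 2 = 150$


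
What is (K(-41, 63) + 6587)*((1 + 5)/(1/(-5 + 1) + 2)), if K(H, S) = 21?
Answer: 22656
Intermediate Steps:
(K(-41, 63) + 6587)*((1 + 5)/(1/(-5 + 1) + 2)) = (21 + 6587)*((1 + 5)/(1/(-5 + 1) + 2)) = 6608*(6/(1/(-4) + 2)) = 6608*(6/(-¼ + 2)) = 6608*(6/(7/4)) = 6608*(6*(4/7)) = 6608*(24/7) = 22656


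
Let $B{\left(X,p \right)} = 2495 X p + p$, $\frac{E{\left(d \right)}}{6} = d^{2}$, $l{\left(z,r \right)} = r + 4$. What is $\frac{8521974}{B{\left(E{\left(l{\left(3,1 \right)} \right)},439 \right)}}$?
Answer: $\frac{8521974}{164296189} \approx 0.05187$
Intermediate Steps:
$l{\left(z,r \right)} = 4 + r$
$E{\left(d \right)} = 6 d^{2}$
$B{\left(X,p \right)} = p + 2495 X p$ ($B{\left(X,p \right)} = 2495 X p + p = p + 2495 X p$)
$\frac{8521974}{B{\left(E{\left(l{\left(3,1 \right)} \right)},439 \right)}} = \frac{8521974}{439 \left(1 + 2495 \cdot 6 \left(4 + 1\right)^{2}\right)} = \frac{8521974}{439 \left(1 + 2495 \cdot 6 \cdot 5^{2}\right)} = \frac{8521974}{439 \left(1 + 2495 \cdot 6 \cdot 25\right)} = \frac{8521974}{439 \left(1 + 2495 \cdot 150\right)} = \frac{8521974}{439 \left(1 + 374250\right)} = \frac{8521974}{439 \cdot 374251} = \frac{8521974}{164296189}$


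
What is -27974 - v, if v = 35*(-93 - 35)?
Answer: -23494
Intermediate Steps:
v = -4480 (v = 35*(-128) = -4480)
-27974 - v = -27974 - 1*(-4480) = -27974 + 4480 = -23494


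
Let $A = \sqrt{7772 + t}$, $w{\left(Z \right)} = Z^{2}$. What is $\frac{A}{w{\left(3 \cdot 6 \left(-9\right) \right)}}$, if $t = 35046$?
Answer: $\frac{\sqrt{42818}}{26244} \approx 0.0078847$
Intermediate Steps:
$A = \sqrt{42818}$ ($A = \sqrt{7772 + 35046} = \sqrt{42818} \approx 206.93$)
$\frac{A}{w{\left(3 \cdot 6 \left(-9\right) \right)}} = \frac{\sqrt{42818}}{\left(3 \cdot 6 \left(-9\right)\right)^{2}} = \frac{\sqrt{42818}}{\left(3 \left(-54\right)\right)^{2}} = \frac{\sqrt{42818}}{\left(-162\right)^{2}} = \frac{\sqrt{42818}}{26244}$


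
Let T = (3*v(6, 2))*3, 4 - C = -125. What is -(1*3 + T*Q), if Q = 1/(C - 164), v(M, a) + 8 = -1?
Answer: -186/35 ≈ -5.3143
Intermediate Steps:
v(M, a) = -9 (v(M, a) = -8 - 1 = -9)
C = 129 (C = 4 - 1*(-125) = 4 + 125 = 129)
Q = -1/35 (Q = 1/(129 - 164) = 1/(-35) = -1/35 ≈ -0.028571)
T = -81 (T = (3*(-9))*3 = -27*3 = -81)
-(1*3 + T*Q) = -(1*3 - 81*(-1/35)) = -(3 + 81/35) = -1*186/35 = -186/35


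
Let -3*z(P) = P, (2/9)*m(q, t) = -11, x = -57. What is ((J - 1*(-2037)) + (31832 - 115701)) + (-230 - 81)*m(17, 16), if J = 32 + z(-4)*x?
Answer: -132963/2 ≈ -66482.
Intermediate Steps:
m(q, t) = -99/2 (m(q, t) = (9/2)*(-11) = -99/2)
z(P) = -P/3
J = -44 (J = 32 - ⅓*(-4)*(-57) = 32 + (4/3)*(-57) = 32 - 76 = -44)
((J - 1*(-2037)) + (31832 - 115701)) + (-230 - 81)*m(17, 16) = ((-44 - 1*(-2037)) + (31832 - 115701)) + (-230 - 81)*(-99/2) = ((-44 + 2037) - 83869) - 311*(-99/2) = (1993 - 83869) + 30789/2 = -81876 + 30789/2 = -132963/2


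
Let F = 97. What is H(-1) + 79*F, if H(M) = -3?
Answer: 7660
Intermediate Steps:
H(-1) + 79*F = -3 + 79*97 = -3 + 7663 = 7660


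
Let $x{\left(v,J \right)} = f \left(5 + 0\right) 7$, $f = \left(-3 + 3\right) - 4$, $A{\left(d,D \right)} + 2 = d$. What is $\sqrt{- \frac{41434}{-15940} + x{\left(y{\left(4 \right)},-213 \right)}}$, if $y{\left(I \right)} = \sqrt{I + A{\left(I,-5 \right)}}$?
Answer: $\frac{i \sqrt{8727811510}}{7970} \approx 11.722 i$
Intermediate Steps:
$A{\left(d,D \right)} = -2 + d$
$f = -4$ ($f = 0 - 4 = -4$)
$y{\left(I \right)} = \sqrt{-2 + 2 I}$ ($y{\left(I \right)} = \sqrt{I + \left(-2 + I\right)} = \sqrt{-2 + 2 I}$)
$x{\left(v,J \right)} = -140$ ($x{\left(v,J \right)} = - 4 \left(5 + 0\right) 7 = \left(-4\right) 5 \cdot 7 = \left(-20\right) 7 = -140$)
$\sqrt{- \frac{41434}{-15940} + x{\left(y{\left(4 \right)},-213 \right)}} = \sqrt{- \frac{41434}{-15940} - 140} = \sqrt{\left(-41434\right) \left(- \frac{1}{15940}\right) - 140} = \sqrt{\frac{20717}{7970} - 140} = \sqrt{- \frac{1095083}{7970}} = \frac{i \sqrt{8727811510}}{7970}$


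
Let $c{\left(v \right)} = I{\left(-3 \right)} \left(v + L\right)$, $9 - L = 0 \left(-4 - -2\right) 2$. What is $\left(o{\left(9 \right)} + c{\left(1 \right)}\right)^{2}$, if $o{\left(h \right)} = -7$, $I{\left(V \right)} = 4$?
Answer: $1089$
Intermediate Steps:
$L = 9$ ($L = 9 - 0 \left(-4 - -2\right) 2 = 9 - 0 \left(-4 + 2\right) 2 = 9 - 0 \left(-2\right) 2 = 9 - 0 \cdot 2 = 9 - 0 = 9 + 0 = 9$)
$c{\left(v \right)} = 36 + 4 v$ ($c{\left(v \right)} = 4 \left(v + 9\right) = 4 \left(9 + v\right) = 36 + 4 v$)
$\left(o{\left(9 \right)} + c{\left(1 \right)}\right)^{2} = \left(-7 + \left(36 + 4 \cdot 1\right)\right)^{2} = \left(-7 + \left(36 + 4\right)\right)^{2} = \left(-7 + 40\right)^{2} = 33^{2} = 1089$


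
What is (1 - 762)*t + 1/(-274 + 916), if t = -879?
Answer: 429445999/642 ≈ 6.6892e+5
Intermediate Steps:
(1 - 762)*t + 1/(-274 + 916) = (1 - 762)*(-879) + 1/(-274 + 916) = -761*(-879) + 1/642 = 668919 + 1/642 = 429445999/642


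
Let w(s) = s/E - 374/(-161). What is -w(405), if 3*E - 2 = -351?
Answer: 65089/56189 ≈ 1.1584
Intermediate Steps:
E = -349/3 (E = ⅔ + (⅓)*(-351) = ⅔ - 117 = -349/3 ≈ -116.33)
w(s) = 374/161 - 3*s/349 (w(s) = s/(-349/3) - 374/(-161) = s*(-3/349) - 374*(-1/161) = -3*s/349 + 374/161 = 374/161 - 3*s/349)
-w(405) = -(374/161 - 3/349*405) = -(374/161 - 1215/349) = -1*(-65089/56189) = 65089/56189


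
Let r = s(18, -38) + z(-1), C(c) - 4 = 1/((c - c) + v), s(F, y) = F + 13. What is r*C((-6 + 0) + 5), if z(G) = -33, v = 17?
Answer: -138/17 ≈ -8.1176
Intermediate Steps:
s(F, y) = 13 + F
C(c) = 69/17 (C(c) = 4 + 1/((c - c) + 17) = 4 + 1/(0 + 17) = 4 + 1/17 = 69/17)
r = -2 (r = (13 + 18) - 33 = 31 - 33 = -2)
r*C((-6 + 0) + 5) = -2*69/17 = -138/17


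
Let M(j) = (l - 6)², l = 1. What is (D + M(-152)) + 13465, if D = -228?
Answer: 13262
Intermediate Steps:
M(j) = 25 (M(j) = (1 - 6)² = (-5)² = 25)
(D + M(-152)) + 13465 = (-228 + 25) + 13465 = -203 + 13465 = 13262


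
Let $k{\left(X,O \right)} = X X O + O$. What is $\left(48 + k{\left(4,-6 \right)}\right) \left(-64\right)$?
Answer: $3456$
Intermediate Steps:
$k{\left(X,O \right)} = O + O X^{2}$ ($k{\left(X,O \right)} = X^{2} O + O = O X^{2} + O = O + O X^{2}$)
$\left(48 + k{\left(4,-6 \right)}\right) \left(-64\right) = \left(48 - 6 \left(1 + 4^{2}\right)\right) \left(-64\right) = \left(48 - 6 \left(1 + 16\right)\right) \left(-64\right) = \left(48 - 102\right) \left(-64\right) = \left(-54\right) \left(-64\right) = 3456$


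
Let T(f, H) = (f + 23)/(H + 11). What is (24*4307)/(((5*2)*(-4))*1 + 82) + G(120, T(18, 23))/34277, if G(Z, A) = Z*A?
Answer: 10038927872/4078963 ≈ 2461.1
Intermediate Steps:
T(f, H) = (23 + f)/(11 + H)
G(Z, A) = A*Z
(24*4307)/(((5*2)*(-4))*1 + 82) + G(120, T(18, 23))/34277 = (24*4307)/(((5*2)*(-4))*1 + 82) + (((23 + 18)/(11 + 23))*120)/34277 = 103368/((10*(-4))*1 + 82) + ((41/34)*120)*(1/34277) = 103368/(-40*1 + 82) + (((1/34)*41)*120)*(1/34277) = 103368/(-40 + 82) + ((41/34)*120)*(1/34277) = 103368/42 + (2460/17)*(1/34277) = 103368*(1/42) + 2460/582709 = 17228/7 + 2460/582709 = 10038927872/4078963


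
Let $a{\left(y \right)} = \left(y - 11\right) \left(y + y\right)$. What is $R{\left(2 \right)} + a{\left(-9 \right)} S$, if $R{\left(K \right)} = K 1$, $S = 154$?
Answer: $55442$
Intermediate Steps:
$R{\left(K \right)} = K$
$a{\left(y \right)} = 2 y \left(-11 + y\right)$ ($a{\left(y \right)} = \left(-11 + y\right) 2 y = 2 y \left(-11 + y\right)$)
$R{\left(2 \right)} + a{\left(-9 \right)} S = 2 + 2 \left(-9\right) \left(-11 - 9\right) 154 = 2 + 2 \left(-9\right) \left(-20\right) 154 = 2 + 360 \cdot 154 = 2 + 55440 = 55442$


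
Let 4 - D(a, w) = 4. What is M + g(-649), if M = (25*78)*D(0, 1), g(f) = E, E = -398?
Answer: -398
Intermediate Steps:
D(a, w) = 0 (D(a, w) = 4 - 1*4 = 4 - 4 = 0)
g(f) = -398
M = 0 (M = (25*78)*0 = 1950*0 = 0)
M + g(-649) = 0 - 398 = -398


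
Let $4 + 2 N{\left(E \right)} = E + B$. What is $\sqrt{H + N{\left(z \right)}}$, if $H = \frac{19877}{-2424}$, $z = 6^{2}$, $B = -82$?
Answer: $\frac{i \sqrt{48769062}}{1212} \approx 5.7619 i$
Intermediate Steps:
$z = 36$
$N{\left(E \right)} = -43 + \frac{E}{2}$ ($N{\left(E \right)} = -2 + \frac{E - 82}{2} = -2 + \frac{-82 + E}{2} = -2 + \left(-41 + \frac{E}{2}\right) = -43 + \frac{E}{2}$)
$H = - \frac{19877}{2424}$ ($H = 19877 \left(- \frac{1}{2424}\right) = - \frac{19877}{2424} \approx -8.2001$)
$\sqrt{H + N{\left(z \right)}} = \sqrt{- \frac{19877}{2424} + \left(-43 + \frac{1}{2} \cdot 36\right)} = \sqrt{- \frac{19877}{2424} + \left(-43 + 18\right)} = \sqrt{- \frac{19877}{2424} - 25} = \sqrt{- \frac{80477}{2424}} = \frac{i \sqrt{48769062}}{1212}$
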